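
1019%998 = 21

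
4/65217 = 4/65217 =0.00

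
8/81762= 4/40881 = 0.00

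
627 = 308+319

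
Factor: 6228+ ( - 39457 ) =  - 7^1*47^1 *101^1 = - 33229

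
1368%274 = 272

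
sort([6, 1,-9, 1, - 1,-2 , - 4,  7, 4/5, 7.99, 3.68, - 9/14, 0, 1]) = [ - 9, - 4, - 2, - 1,  -  9/14,0,  4/5, 1,  1, 1,3.68, 6, 7,7.99 ] 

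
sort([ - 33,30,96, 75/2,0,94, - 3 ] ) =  [ - 33, - 3,0, 30,  75/2, 94 , 96 ]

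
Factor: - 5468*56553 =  - 309231804 = - 2^2*3^1*7^1*1367^1*2693^1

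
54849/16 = 54849/16=3428.06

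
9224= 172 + 9052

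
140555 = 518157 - 377602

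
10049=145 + 9904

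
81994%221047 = 81994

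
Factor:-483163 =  - 483163^1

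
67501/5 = 67501/5 = 13500.20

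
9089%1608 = 1049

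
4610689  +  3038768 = 7649457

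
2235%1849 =386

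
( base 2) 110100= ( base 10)52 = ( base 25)22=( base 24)24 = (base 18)2G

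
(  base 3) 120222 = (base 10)431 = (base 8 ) 657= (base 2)110101111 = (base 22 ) jd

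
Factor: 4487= 7^1*641^1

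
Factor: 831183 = 3^1*461^1*601^1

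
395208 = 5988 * 66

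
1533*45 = 68985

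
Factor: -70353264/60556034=-2^3 * 3^1*7^( - 1 )*11^ (-1)*271^( - 1) *1451^( - 1)*1465693^1 = -35176632/30278017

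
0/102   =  0=0.00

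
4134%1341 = 111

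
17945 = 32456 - 14511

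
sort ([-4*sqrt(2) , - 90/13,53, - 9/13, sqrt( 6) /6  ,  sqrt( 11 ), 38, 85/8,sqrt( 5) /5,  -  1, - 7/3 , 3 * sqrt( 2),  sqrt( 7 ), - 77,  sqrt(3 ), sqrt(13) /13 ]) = [ - 77, - 90/13,-4*sqrt (2), - 7/3, - 1, - 9/13, sqrt(13)/13,  sqrt(6 )/6,sqrt( 5) /5,sqrt( 3 ), sqrt( 7 ) , sqrt( 11 ), 3 * sqrt( 2) , 85/8, 38, 53]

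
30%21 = 9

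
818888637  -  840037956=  -21149319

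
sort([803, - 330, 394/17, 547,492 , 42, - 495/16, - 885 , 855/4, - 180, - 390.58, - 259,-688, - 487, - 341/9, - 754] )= [ - 885, - 754,  -  688, - 487, -390.58, - 330, - 259, - 180, - 341/9, - 495/16,394/17, 42,  855/4, 492, 547,803] 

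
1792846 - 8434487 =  - 6641641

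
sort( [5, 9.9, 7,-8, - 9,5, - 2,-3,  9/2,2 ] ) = [-9, - 8,-3, - 2,2,9/2,5 , 5 , 7  ,  9.9] 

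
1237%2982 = 1237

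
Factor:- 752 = -2^4*47^1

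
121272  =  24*5053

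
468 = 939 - 471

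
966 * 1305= 1260630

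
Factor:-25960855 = - 5^1 * 89^1* 227^1*257^1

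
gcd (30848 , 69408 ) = 7712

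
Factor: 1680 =2^4*3^1*5^1*7^1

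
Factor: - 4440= - 2^3*3^1*5^1*37^1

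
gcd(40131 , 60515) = 637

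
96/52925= 96/52925 =0.00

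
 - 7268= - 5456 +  - 1812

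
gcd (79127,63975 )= 1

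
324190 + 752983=1077173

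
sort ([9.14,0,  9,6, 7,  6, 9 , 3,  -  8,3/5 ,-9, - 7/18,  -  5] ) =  [-9,-8, - 5 ,-7/18,0, 3/5,3,6,6,7,9,9,  9.14]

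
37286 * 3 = 111858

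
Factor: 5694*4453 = 25355382  =  2^1*3^1*13^1*61^1*73^2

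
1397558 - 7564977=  - 6167419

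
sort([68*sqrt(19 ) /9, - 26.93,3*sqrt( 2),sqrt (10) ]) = [-26.93 , sqrt(10 ),3*sqrt( 2 ), 68*sqrt(19)/9 ] 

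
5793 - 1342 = 4451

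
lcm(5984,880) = 29920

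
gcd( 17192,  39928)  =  56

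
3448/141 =24+64/141 = 24.45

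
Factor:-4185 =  - 3^3*5^1* 31^1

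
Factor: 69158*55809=2^1*3^4*13^1*53^1*151^1*229^1 = 3859638822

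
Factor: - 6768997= - 19^1*356263^1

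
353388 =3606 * 98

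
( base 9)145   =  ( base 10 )122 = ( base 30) 42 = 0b1111010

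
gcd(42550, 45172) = 46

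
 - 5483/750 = -5483/750 = -7.31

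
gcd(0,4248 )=4248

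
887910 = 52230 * 17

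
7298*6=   43788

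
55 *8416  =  462880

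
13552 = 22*616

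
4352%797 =367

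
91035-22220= 68815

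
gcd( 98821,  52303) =1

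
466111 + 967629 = 1433740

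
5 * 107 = 535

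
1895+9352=11247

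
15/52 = 15/52 = 0.29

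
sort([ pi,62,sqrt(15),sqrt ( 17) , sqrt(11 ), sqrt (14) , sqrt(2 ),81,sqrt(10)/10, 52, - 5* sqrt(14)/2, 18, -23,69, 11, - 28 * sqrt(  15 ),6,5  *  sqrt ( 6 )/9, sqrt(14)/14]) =[-28* sqrt(15 ), - 23 ,-5*sqrt( 14 )/2, sqrt (14)/14,  sqrt(10 )/10,  5*sqrt(6) /9  ,  sqrt( 2 ),pi,sqrt( 11 ),  sqrt(14), sqrt (15) , sqrt(17 ),6, 11, 18,52, 62 , 69,81 ] 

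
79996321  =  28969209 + 51027112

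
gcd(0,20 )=20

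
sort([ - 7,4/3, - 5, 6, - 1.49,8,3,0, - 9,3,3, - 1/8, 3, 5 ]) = [-9, - 7, - 5, - 1.49, - 1/8,0, 4/3,  3,3,3,3,  5,  6,8 ] 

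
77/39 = 77/39 = 1.97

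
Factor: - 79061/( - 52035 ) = 3^( - 1)*5^(  -  1 )*173^1*457^1*3469^( - 1)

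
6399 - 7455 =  - 1056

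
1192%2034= 1192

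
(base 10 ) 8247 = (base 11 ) 6218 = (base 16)2037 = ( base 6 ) 102103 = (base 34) 74j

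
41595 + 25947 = 67542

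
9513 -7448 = 2065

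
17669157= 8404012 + 9265145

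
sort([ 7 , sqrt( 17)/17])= [ sqrt(17)/17, 7 ]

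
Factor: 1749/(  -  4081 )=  - 3/7 = - 3^1*7^( - 1 ) 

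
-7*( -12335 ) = 86345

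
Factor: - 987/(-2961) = 3^(  -  1) = 1/3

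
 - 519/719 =-1  +  200/719= -0.72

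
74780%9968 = 5004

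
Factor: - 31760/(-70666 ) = 40/89 = 2^3*5^1*89^( - 1)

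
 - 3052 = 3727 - 6779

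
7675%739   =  285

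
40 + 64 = 104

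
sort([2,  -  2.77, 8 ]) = [-2.77,  2, 8]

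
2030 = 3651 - 1621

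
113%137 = 113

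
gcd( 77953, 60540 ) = 1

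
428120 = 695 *616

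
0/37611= 0= 0.00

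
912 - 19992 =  - 19080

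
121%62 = 59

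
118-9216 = -9098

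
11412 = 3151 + 8261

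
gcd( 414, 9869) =1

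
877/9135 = 877/9135 = 0.10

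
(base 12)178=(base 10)236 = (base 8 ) 354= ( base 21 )b5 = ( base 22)ag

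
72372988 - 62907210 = 9465778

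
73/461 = 73/461= 0.16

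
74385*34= 2529090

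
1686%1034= 652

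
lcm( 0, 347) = 0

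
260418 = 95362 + 165056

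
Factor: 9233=7^1*1319^1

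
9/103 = 9/103= 0.09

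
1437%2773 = 1437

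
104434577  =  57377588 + 47056989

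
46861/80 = 585 + 61/80 = 585.76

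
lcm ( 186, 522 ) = 16182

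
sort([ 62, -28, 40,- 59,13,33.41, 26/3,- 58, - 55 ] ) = [-59, - 58,  -  55, - 28,26/3, 13,33.41, 40, 62 ]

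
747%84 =75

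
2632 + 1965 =4597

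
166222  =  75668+90554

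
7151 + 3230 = 10381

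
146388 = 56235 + 90153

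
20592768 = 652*31584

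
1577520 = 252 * 6260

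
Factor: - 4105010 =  - 2^1*5^1 *7^1  *13^2 * 347^1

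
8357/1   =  8357 = 8357.00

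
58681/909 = 64 + 5/9 = 64.56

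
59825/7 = 59825/7 = 8546.43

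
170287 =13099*13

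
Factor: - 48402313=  - 48402313^1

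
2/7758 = 1/3879 = 0.00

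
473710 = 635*746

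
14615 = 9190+5425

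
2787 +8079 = 10866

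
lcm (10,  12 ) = 60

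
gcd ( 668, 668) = 668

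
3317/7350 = 3317/7350=0.45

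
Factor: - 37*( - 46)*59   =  100418 = 2^1*23^1*37^1*59^1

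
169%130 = 39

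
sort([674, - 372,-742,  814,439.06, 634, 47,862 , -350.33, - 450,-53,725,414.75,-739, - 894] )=[-894, - 742,-739, - 450,-372 ,-350.33, -53,47,414.75,439.06,  634,674,725,814, 862]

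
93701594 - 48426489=45275105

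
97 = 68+29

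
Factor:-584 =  -2^3*73^1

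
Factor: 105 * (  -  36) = - 2^2*3^3*5^1*7^1 = - 3780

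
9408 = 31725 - 22317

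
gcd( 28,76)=4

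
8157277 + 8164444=16321721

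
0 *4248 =0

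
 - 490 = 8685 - 9175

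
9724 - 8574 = 1150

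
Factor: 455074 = 2^1*227537^1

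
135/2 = 67 + 1/2 =67.50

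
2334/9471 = 778/3157 = 0.25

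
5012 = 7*716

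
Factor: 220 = 2^2*5^1 * 11^1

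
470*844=396680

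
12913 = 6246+6667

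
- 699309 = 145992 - 845301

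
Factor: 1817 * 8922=16211274 =2^1*3^1*23^1*79^1*1487^1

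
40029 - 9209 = 30820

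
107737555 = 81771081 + 25966474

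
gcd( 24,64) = 8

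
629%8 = 5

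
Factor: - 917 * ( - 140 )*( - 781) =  - 100264780 = - 2^2 *5^1 * 7^2*11^1*71^1*131^1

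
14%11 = 3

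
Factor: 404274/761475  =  146/275 = 2^1*5^(-2 )*11^( - 1) * 73^1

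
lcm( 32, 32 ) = 32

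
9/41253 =3/13751= 0.00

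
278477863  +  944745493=1223223356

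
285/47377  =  285/47377 = 0.01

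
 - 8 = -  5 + -3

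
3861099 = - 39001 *( - 99)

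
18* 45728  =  823104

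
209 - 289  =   - 80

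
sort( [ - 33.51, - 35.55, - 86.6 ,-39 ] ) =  [ - 86.6, - 39 ,  -  35.55, - 33.51]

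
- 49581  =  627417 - 676998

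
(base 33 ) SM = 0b1110110010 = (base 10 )946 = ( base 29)13i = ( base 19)2BF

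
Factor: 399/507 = 7^1*13^( - 2)*19^1  =  133/169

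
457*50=22850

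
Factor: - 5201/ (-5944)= 2^( - 3)*7^1=7/8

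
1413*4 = 5652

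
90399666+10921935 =101321601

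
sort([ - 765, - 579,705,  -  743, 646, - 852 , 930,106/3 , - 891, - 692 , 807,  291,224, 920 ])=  [-891, - 852, - 765, - 743, - 692, - 579, 106/3,224,291,  646,705,807, 920,930] 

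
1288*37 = 47656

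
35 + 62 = 97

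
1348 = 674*2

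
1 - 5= - 4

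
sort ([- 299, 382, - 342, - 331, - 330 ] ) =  [-342 ,  -  331, - 330,-299, 382 ]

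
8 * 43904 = 351232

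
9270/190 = 927/19 = 48.79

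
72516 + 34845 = 107361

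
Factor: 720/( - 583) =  -2^4 * 3^2 * 5^1 * 11^(-1)*53^( - 1 )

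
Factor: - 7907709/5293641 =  - 61^( - 1 )*181^1*14563^1 * 28927^(  -  1)= -2635903/1764547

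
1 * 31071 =31071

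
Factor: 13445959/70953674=2^(-1)*11^(- 2)*449^(  -  1)*653^(-1)* 13445959^1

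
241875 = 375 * 645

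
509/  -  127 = -509/127 = - 4.01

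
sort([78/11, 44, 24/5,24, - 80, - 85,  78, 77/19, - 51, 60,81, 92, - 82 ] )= [ - 85, - 82, - 80 , - 51, 77/19 , 24/5, 78/11, 24,44,60, 78,81,92 ]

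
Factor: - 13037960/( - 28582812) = 2^1 * 3^(  -  2)*5^1*13^1 * 25073^1 * 793967^( -1)  =  3259490/7145703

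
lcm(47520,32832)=1805760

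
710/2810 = 71/281 = 0.25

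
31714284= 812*39057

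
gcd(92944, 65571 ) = 1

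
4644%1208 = 1020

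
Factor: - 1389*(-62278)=86504142 = 2^1*3^1 * 463^1*31139^1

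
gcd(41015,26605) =5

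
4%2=0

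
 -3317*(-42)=139314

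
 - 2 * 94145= - 188290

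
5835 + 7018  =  12853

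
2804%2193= 611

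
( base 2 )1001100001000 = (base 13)22AA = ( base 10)4872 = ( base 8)11410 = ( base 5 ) 123442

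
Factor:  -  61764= - 2^2*3^1*5147^1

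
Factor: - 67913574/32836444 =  - 33956787/16418222 = - 2^( - 1)* 3^1* 37^1*113^(-1) * 72647^(  -  1) * 305917^1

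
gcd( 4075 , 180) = 5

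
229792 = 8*28724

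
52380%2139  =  1044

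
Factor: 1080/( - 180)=-6= -2^1* 3^1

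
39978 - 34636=5342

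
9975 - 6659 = 3316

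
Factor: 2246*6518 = 14639428 = 2^2*1123^1*3259^1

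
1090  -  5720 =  - 4630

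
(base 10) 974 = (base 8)1716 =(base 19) 2D5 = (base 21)248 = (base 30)12e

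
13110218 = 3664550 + 9445668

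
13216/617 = 21 + 259/617 = 21.42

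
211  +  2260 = 2471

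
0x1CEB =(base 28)9cb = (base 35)61I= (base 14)29ab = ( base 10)7403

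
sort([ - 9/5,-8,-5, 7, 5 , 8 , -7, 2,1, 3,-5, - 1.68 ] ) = [ - 8, - 7,-5 ,-5,-9/5 , - 1.68,  1,  2,3,5 , 7,8 ] 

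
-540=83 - 623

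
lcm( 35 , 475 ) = 3325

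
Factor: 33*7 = 231= 3^1*7^1*11^1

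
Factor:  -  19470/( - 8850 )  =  11/5  =  5^(- 1 )*11^1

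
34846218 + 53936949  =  88783167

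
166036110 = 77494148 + 88541962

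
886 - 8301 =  - 7415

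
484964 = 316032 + 168932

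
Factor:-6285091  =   - 89^1*70619^1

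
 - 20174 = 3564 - 23738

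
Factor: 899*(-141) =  - 3^1*29^1*31^1*47^1  =  - 126759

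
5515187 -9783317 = -4268130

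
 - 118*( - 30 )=3540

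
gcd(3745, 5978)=7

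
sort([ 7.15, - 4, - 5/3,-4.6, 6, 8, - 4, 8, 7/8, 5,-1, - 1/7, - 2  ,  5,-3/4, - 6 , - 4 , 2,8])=[ - 6, - 4.6, - 4, - 4, - 4, - 2, - 5/3,-1,-3/4, - 1/7, 7/8, 2, 5,5,6,7.15,8 , 8, 8]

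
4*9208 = 36832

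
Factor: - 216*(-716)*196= 30312576 = 2^7 * 3^3*7^2* 179^1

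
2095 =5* 419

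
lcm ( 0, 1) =0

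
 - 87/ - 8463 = 29/2821= 0.01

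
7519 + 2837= 10356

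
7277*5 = 36385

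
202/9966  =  101/4983  =  0.02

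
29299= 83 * 353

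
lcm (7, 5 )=35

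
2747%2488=259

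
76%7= 6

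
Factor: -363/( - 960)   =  121/320 = 2^( - 6)*5^( - 1 )*11^2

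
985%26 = 23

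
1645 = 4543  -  2898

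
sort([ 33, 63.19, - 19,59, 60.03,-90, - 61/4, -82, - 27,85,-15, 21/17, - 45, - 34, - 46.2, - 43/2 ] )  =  [  -  90,  -  82,  -  46.2, - 45,-34, - 27,  -  43/2,- 19, - 61/4, - 15, 21/17,33, 59,  60.03,63.19, 85 ] 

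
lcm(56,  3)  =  168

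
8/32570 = 4/16285 = 0.00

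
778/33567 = 778/33567 = 0.02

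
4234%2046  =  142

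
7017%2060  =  837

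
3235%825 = 760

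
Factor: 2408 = 2^3*7^1 * 43^1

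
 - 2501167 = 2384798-4885965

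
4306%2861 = 1445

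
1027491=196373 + 831118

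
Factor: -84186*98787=  -  8316482382=- 2^1*3^4 * 13^1*17^1*149^1 * 1559^1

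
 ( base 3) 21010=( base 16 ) C0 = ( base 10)192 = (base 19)a2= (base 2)11000000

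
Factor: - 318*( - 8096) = 2574528= 2^6*3^1*11^1 * 23^1*53^1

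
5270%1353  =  1211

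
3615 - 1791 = 1824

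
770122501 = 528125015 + 241997486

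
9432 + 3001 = 12433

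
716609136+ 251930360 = 968539496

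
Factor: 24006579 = 3^1*8002193^1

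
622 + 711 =1333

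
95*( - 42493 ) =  - 4036835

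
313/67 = 4+45/67 = 4.67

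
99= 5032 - 4933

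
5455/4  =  1363 + 3/4 = 1363.75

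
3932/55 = 3932/55 = 71.49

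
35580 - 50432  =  -14852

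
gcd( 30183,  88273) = 1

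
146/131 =146/131= 1.11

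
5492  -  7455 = - 1963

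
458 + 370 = 828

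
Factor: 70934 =2^1*29^1*1223^1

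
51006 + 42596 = 93602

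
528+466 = 994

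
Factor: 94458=2^1*3^1*7^1 * 13^1 * 173^1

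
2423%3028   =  2423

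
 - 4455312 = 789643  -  5244955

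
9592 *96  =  920832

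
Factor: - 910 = - 2^1*5^1*7^1*13^1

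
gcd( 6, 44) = 2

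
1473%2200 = 1473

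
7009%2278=175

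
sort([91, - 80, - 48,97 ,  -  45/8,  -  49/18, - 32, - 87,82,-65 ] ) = [-87, -80, - 65,-48, -32, -45/8, - 49/18,82, 91,97]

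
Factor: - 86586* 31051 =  - 2^1 * 3^1*14431^1*31051^1=- 2688581886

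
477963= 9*53107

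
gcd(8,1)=1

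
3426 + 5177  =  8603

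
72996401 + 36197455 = 109193856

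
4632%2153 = 326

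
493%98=3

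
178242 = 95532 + 82710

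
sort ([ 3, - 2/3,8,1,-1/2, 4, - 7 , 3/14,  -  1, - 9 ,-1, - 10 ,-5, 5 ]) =[ - 10, - 9, - 7, - 5, - 1, - 1,-2/3, - 1/2, 3/14,1, 3,4,5,8 ]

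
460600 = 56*8225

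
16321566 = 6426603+9894963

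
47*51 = 2397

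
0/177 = 0 = 0.00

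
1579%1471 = 108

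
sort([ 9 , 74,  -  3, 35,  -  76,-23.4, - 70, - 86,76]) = [ - 86,-76,  -  70, - 23.4, - 3 , 9,35,74,76]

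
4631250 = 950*4875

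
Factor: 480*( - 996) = -478080 = - 2^7 * 3^2*5^1*83^1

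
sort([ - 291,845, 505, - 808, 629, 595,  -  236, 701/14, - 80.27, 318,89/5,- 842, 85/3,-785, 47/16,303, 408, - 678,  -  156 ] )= [ - 842,-808,  -  785,  -  678, - 291, - 236, - 156,-80.27, 47/16, 89/5 , 85/3,701/14, 303, 318,408, 505, 595 , 629,845] 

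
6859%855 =19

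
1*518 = 518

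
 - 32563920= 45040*(-723)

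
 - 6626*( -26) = 172276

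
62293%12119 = 1698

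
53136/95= 53136/95= 559.33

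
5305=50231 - 44926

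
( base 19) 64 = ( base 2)1110110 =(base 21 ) 5d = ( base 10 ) 118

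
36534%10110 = 6204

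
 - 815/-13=62 + 9/13=62.69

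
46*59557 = 2739622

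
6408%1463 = 556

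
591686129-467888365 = 123797764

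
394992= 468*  844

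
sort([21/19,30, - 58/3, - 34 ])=[ - 34, - 58/3,  21/19, 30 ] 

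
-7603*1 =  - 7603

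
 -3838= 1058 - 4896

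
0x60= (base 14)6C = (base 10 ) 96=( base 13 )75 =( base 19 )51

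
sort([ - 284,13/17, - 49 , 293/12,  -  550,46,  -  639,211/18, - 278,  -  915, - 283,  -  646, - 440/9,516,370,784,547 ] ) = [ - 915, - 646, - 639,-550,  -  284, - 283,- 278, - 49, - 440/9,13/17,211/18,293/12,46,370,516,547, 784 ] 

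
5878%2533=812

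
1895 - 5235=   -  3340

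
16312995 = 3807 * 4285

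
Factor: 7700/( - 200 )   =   - 2^( - 1)*7^1*11^1 = -77/2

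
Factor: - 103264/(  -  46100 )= 56/25  =  2^3*5^( - 2)*7^1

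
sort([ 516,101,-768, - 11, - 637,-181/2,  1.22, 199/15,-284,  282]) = [ - 768, - 637, -284,  -  181/2,-11, 1.22, 199/15, 101,  282, 516]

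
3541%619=446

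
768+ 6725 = 7493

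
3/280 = 3/280 = 0.01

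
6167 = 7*881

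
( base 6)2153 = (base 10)501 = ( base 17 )1c8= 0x1F5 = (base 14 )27B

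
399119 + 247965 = 647084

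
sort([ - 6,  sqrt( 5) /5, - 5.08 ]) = [-6,-5.08 , sqrt( 5)/5 ]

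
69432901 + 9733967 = 79166868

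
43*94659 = 4070337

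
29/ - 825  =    -  1 + 796/825 = -0.04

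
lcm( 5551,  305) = 27755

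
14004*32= 448128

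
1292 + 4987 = 6279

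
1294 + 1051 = 2345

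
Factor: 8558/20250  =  3^( - 4) * 5^( - 3)*11^1*389^1 = 4279/10125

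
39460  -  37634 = 1826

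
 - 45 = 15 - 60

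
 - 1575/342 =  - 5+15/38 = -4.61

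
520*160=83200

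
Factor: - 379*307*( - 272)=31648016=2^4*17^1 * 307^1*379^1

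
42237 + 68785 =111022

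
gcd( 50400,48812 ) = 4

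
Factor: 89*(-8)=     -  2^3 * 89^1 = -  712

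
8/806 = 4/403= 0.01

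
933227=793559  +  139668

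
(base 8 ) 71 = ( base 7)111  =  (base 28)21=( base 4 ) 321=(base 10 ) 57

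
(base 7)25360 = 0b1101000110010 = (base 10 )6706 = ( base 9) 10171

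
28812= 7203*4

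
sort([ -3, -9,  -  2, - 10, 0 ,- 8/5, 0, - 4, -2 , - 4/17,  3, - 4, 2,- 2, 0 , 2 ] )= [ - 10, - 9, -4,-4,  -  3, - 2,-2, - 2, - 8/5,  -  4/17, 0, 0, 0, 2, 2, 3] 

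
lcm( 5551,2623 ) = 238693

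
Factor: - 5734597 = - 11^1 *31^1 * 67^1*251^1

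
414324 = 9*46036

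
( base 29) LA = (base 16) 26B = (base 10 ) 619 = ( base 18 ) 1G7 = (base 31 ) JU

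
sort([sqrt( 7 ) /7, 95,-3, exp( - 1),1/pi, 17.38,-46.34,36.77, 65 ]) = [  -  46.34, - 3, 1/pi,exp( - 1),sqrt (7)/7, 17.38 , 36.77,65, 95]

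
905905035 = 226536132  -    -  679368903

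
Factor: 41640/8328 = 5 = 5^1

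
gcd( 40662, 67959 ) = 81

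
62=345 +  - 283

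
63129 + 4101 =67230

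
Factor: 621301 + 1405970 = 2027271 = 3^1*379^1*1783^1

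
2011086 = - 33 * ( - 60942 )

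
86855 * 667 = 57932285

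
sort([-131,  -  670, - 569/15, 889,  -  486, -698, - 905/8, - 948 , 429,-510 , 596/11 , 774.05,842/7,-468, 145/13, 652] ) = [ - 948,-698,-670, - 510, - 486 ,  -  468, -131, - 905/8, - 569/15,145/13 , 596/11,842/7, 429,652,774.05,889 ] 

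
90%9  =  0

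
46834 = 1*46834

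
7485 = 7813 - 328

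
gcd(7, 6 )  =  1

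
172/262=86/131 = 0.66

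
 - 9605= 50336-59941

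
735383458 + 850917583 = 1586301041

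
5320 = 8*665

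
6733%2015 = 688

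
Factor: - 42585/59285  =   - 3^1*17^1*71^( - 1)  =  - 51/71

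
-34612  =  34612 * ( - 1)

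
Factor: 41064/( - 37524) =  -  2^1*29^1*  53^ ( - 1 )= - 58/53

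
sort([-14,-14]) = [  -  14,-14]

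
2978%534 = 308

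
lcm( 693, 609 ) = 20097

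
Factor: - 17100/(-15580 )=3^2*5^1*41^(-1 ) = 45/41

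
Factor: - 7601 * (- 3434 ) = 2^1*11^1*17^1*101^1 * 691^1  =  26101834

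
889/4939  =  889/4939 = 0.18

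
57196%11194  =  1226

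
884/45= 19 + 29/45 = 19.64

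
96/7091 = 96/7091= 0.01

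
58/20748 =29/10374  =  0.00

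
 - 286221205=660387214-946608419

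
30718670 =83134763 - 52416093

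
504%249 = 6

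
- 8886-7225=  - 16111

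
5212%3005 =2207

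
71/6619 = 71/6619= 0.01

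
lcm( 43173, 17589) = 474903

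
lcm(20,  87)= 1740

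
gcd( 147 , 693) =21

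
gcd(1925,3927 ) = 77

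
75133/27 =75133/27= 2782.70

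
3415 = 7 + 3408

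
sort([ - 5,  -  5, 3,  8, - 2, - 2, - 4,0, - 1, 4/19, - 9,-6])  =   [ - 9, - 6, - 5 , - 5, - 4, - 2 ,-2,-1, 0, 4/19, 3,8] 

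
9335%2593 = 1556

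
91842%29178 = 4308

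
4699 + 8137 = 12836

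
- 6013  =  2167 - 8180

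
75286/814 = 37643/407 = 92.49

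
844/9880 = 211/2470 = 0.09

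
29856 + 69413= 99269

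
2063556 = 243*8492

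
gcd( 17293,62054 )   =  1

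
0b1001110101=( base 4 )21311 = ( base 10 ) 629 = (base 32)JL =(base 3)212022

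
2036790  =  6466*315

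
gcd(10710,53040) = 510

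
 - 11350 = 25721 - 37071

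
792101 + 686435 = 1478536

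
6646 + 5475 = 12121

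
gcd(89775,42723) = 9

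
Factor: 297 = 3^3  *11^1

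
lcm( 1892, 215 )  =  9460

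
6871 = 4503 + 2368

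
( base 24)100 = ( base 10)576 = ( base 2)1001000000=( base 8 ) 1100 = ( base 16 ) 240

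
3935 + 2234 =6169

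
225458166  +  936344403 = 1161802569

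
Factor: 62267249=11^1*149^1*37991^1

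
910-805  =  105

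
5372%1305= 152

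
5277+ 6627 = 11904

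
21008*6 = 126048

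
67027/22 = 67027/22  =  3046.68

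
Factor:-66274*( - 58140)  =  3853170360 = 2^3 * 3^2*5^1 * 13^1*17^1*19^1*2549^1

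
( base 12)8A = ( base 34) 34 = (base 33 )37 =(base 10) 106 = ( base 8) 152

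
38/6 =19/3 = 6.33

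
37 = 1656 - 1619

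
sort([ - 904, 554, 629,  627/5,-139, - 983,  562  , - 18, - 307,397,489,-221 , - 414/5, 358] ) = [ - 983,-904,-307, - 221, - 139, - 414/5 , - 18, 627/5,358,  397, 489,554, 562,629]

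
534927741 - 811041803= - 276114062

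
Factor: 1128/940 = 6/5 = 2^1 * 3^1*5^(-1)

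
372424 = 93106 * 4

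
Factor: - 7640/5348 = -2^1*5^1*7^( - 1) = -  10/7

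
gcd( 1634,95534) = 2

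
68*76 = 5168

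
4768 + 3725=8493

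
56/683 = 56/683= 0.08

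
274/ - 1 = -274/1  =  - 274.00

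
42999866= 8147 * 5278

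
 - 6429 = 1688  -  8117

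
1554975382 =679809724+875165658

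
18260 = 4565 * 4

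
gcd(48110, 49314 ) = 2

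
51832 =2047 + 49785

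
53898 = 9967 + 43931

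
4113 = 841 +3272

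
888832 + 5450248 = 6339080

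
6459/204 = 2153/68 = 31.66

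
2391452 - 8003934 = - 5612482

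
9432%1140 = 312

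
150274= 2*75137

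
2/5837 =2/5837 = 0.00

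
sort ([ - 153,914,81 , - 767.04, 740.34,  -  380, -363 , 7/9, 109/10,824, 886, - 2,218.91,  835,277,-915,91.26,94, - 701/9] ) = [-915, - 767.04, - 380,- 363, - 153,- 701/9, - 2,  7/9, 109/10,81, 91.26 , 94, 218.91,277, 740.34,824, 835,886,914 ]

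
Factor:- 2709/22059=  - 7/57= - 3^( - 1 )*7^1 * 19^( - 1)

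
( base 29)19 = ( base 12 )32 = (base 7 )53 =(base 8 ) 46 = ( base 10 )38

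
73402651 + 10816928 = 84219579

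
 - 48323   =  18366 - 66689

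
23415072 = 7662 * 3056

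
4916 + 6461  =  11377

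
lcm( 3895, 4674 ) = 23370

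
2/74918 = 1/37459 = 0.00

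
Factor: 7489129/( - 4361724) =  - 2^(  -  2)*3^( - 2) * 7127^ ( - 1) * 440537^1= - 440537/256572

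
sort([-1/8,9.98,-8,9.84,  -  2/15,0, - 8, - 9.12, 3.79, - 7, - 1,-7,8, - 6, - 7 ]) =[ - 9.12, - 8, - 8,-7, - 7, - 7, - 6 ,-1,-2/15, - 1/8,0, 3.79,8, 9.84, 9.98] 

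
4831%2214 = 403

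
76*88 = 6688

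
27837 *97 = 2700189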